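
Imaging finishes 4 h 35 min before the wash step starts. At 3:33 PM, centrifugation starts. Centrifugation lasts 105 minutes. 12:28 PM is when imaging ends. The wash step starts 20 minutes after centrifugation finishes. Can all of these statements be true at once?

Centrifugation ends at 3:33 PM + 105 min = 5:18 PM.
The wash step starts at 5:18 PM + 20 min = 5:38 PM.
Imaging ends at 5:38 PM − 275 min = 1:03 PM.
But imaging is also said to end at 12:28 PM — a 35-minute conflict.

No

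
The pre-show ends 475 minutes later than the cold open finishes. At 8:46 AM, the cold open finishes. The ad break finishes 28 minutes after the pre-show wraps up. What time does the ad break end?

The pre-show ends at 8:46 AM + 475 min = 4:41 PM.
The ad break ends at 4:41 PM + 28 min = 5:09 PM.

5:09 PM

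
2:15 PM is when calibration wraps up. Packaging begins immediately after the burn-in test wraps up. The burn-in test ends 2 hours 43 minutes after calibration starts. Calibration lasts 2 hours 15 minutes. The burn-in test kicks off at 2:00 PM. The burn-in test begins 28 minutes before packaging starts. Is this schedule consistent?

No

Calibration starts at 2:15 PM − 135 min = 12:00 PM.
The burn-in test ends at 12:00 PM + 163 min = 2:43 PM.
So packaging starts at 2:43 PM.
The burn-in test starts at 2:43 PM − 28 min = 2:15 PM.
But the burn-in test is also said to start at 2:00 PM — a 15-minute conflict.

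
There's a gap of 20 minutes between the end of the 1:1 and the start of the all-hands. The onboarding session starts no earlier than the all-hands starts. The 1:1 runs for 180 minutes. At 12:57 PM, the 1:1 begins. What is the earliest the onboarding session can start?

The 1:1 ends at 12:57 PM + 180 min = 3:57 PM.
The all-hands starts at 3:57 PM + 20 min = 4:17 PM.
The onboarding session is bounded by the all-hands, so the earliest it can start is 4:17 PM.

4:17 PM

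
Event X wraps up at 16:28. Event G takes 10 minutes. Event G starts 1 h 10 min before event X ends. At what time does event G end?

15:28

Event G starts at 16:28 − 70 min = 15:18.
Event G ends at 15:18 + 10 min = 15:28.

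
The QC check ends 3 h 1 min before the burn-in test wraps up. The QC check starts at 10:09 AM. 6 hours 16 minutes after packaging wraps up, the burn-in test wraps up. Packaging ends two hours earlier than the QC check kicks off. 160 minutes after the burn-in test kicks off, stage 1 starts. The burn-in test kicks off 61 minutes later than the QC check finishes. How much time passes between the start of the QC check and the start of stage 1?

296 minutes

Packaging ends at 10:09 AM − 120 min = 8:09 AM.
The burn-in test ends at 8:09 AM + 376 min = 2:25 PM.
The QC check ends at 2:25 PM − 181 min = 11:24 AM.
The burn-in test starts at 11:24 AM + 61 min = 12:25 PM.
Stage 1 starts at 12:25 PM + 160 min = 3:05 PM.
From 10:09 AM to 3:05 PM is 296 minutes.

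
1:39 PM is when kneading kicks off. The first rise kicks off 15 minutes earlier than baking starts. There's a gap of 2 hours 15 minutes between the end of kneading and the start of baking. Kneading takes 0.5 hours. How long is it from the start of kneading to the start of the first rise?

150 minutes

Kneading ends at 1:39 PM + 30 min = 2:09 PM.
Baking starts at 2:09 PM + 135 min = 4:24 PM.
The first rise starts at 4:24 PM − 15 min = 4:09 PM.
From 1:39 PM to 4:09 PM is 150 minutes.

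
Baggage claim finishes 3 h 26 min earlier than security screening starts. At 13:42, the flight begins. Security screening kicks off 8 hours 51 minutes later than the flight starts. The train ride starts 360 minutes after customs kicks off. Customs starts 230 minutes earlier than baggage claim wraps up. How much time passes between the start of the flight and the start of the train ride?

Security screening starts at 13:42 + 531 min = 22:33.
Baggage claim ends at 22:33 − 206 min = 19:07.
Customs starts at 19:07 − 230 min = 15:17.
The train ride starts at 15:17 + 360 min = 21:17.
From 13:42 to 21:17 is 7 hours 35 minutes.

7 hours 35 minutes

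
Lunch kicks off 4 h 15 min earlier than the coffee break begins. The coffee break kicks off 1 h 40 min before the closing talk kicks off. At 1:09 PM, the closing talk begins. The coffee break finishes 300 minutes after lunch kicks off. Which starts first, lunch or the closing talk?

The coffee break starts at 1:09 PM − 100 min = 11:29 AM.
Lunch starts at 11:29 AM − 255 min = 7:14 AM.
Lunch starts at 7:14 AM and the closing talk starts at 1:09 PM, so lunch is first.

lunch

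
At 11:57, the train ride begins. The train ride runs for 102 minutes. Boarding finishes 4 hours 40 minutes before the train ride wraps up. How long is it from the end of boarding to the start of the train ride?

The train ride ends at 11:57 + 102 min = 13:39.
Boarding ends at 13:39 − 280 min = 08:59.
From 08:59 to 11:57 is 2 h 58 min.

2 h 58 min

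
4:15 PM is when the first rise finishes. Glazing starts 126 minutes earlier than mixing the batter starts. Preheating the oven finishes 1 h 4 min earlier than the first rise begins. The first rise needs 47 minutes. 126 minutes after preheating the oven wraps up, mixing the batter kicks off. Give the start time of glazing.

The first rise starts at 4:15 PM − 47 min = 3:28 PM.
Preheating the oven ends at 3:28 PM − 64 min = 2:24 PM.
Mixing the batter starts at 2:24 PM + 126 min = 4:30 PM.
Glazing starts at 4:30 PM − 126 min = 2:24 PM.

2:24 PM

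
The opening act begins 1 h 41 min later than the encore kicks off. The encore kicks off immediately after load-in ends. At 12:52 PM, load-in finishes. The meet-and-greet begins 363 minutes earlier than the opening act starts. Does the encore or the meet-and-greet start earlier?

the meet-and-greet

The encore starts at 12:52 PM.
The opening act starts at 12:52 PM + 101 min = 2:33 PM.
The meet-and-greet starts at 2:33 PM − 363 min = 8:30 AM.
The encore starts at 12:52 PM and the meet-and-greet starts at 8:30 AM, so the meet-and-greet is first.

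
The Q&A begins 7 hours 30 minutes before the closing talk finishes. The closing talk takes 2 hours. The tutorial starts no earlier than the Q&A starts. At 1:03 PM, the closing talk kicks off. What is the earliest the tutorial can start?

7:33 AM

The closing talk ends at 1:03 PM + 120 min = 3:03 PM.
The Q&A starts at 3:03 PM − 450 min = 7:33 AM.
The tutorial is bounded by the Q&A, so the earliest it can start is 7:33 AM.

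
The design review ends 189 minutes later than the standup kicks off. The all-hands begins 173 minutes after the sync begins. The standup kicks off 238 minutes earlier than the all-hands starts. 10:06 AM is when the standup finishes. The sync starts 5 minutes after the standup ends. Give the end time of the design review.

The sync starts at 10:06 AM + 5 min = 10:11 AM.
The all-hands starts at 10:11 AM + 173 min = 1:04 PM.
The standup starts at 1:04 PM − 238 min = 9:06 AM.
The design review ends at 9:06 AM + 189 min = 12:15 PM.

12:15 PM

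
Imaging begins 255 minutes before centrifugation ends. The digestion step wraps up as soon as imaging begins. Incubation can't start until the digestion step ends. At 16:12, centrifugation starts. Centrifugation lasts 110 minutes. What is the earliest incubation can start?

13:47

Centrifugation ends at 16:12 + 110 min = 18:02.
Imaging starts at 18:02 − 255 min = 13:47.
So the digestion step ends at 13:47.
Incubation is bounded by the digestion step, so the earliest it can start is 13:47.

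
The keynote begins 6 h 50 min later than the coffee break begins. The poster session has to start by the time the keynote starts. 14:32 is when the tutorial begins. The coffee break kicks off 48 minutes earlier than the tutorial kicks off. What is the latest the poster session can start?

The coffee break starts at 14:32 − 48 min = 13:44.
The keynote starts at 13:44 + 410 min = 20:34.
The poster session is bounded by the keynote, so the latest it can start is 20:34.

20:34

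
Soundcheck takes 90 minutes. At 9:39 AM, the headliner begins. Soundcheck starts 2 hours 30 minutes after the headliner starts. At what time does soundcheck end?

1:39 PM

Soundcheck starts at 9:39 AM + 150 min = 12:09 PM.
Soundcheck ends at 12:09 PM + 90 min = 1:39 PM.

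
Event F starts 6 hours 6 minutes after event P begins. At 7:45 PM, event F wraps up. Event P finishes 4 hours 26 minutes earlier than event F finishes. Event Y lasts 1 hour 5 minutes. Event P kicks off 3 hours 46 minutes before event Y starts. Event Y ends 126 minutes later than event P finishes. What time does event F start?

Event P ends at 7:45 PM − 266 min = 3:19 PM.
Event Y ends at 3:19 PM + 126 min = 5:25 PM.
Event Y starts at 5:25 PM − 65 min = 4:20 PM.
Event P starts at 4:20 PM − 226 min = 12:34 PM.
Event F starts at 12:34 PM + 366 min = 6:40 PM.

6:40 PM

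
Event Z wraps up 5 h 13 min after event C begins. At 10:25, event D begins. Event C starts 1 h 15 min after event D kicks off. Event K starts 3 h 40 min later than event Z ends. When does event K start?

20:33

Event C starts at 10:25 + 75 min = 11:40.
Event Z ends at 11:40 + 313 min = 16:53.
Event K starts at 16:53 + 220 min = 20:33.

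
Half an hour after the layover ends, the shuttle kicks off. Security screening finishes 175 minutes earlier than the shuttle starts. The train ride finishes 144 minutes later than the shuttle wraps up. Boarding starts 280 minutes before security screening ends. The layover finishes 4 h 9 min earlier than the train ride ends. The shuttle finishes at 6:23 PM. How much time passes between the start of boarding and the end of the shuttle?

The train ride ends at 6:23 PM + 144 min = 8:47 PM.
The layover ends at 8:47 PM − 249 min = 4:38 PM.
The shuttle starts at 4:38 PM + 30 min = 5:08 PM.
Security screening ends at 5:08 PM − 175 min = 2:13 PM.
Boarding starts at 2:13 PM − 280 min = 9:33 AM.
From 9:33 AM to 6:23 PM is 8 h 50 min.

8 h 50 min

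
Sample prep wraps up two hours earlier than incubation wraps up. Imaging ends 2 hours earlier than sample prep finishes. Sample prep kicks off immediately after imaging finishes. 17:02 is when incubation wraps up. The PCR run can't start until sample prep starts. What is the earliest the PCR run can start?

Sample prep ends at 17:02 − 120 min = 15:02.
Imaging ends at 15:02 − 120 min = 13:02.
So sample prep starts at 13:02.
The PCR run is bounded by sample prep, so the earliest it can start is 13:02.

13:02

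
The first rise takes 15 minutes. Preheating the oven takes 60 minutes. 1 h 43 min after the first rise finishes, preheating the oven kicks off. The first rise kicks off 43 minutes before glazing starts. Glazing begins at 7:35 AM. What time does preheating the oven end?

The first rise starts at 7:35 AM − 43 min = 6:52 AM.
The first rise ends at 6:52 AM + 15 min = 7:07 AM.
Preheating the oven starts at 7:07 AM + 103 min = 8:50 AM.
Preheating the oven ends at 8:50 AM + 60 min = 9:50 AM.

9:50 AM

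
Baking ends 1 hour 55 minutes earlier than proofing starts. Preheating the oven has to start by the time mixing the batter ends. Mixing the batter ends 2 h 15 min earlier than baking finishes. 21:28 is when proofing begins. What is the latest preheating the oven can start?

Baking ends at 21:28 − 115 min = 19:33.
Mixing the batter ends at 19:33 − 135 min = 17:18.
Preheating the oven is bounded by mixing the batter, so the latest it can start is 17:18.

17:18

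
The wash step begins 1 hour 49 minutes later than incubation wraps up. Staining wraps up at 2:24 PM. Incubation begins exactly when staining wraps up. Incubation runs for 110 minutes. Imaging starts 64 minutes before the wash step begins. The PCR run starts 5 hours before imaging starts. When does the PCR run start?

Incubation starts at 2:24 PM.
Incubation ends at 2:24 PM + 110 min = 4:14 PM.
The wash step starts at 4:14 PM + 109 min = 6:03 PM.
Imaging starts at 6:03 PM − 64 min = 4:59 PM.
The PCR run starts at 4:59 PM − 300 min = 11:59 AM.

11:59 AM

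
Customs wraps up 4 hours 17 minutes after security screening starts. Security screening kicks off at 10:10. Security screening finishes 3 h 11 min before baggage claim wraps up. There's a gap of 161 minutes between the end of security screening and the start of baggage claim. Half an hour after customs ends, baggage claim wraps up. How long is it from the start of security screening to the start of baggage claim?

Customs ends at 10:10 + 257 min = 14:27.
Baggage claim ends at 14:27 + 30 min = 14:57.
Security screening ends at 14:57 − 191 min = 11:46.
Baggage claim starts at 11:46 + 161 min = 14:27.
From 10:10 to 14:27 is 257 minutes.

257 minutes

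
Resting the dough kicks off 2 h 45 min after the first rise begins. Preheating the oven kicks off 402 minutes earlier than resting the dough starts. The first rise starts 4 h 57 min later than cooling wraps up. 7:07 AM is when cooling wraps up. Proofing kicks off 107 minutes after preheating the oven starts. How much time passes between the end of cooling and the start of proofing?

2 h 47 min

The first rise starts at 7:07 AM + 297 min = 12:04 PM.
Resting the dough starts at 12:04 PM + 165 min = 2:49 PM.
Preheating the oven starts at 2:49 PM − 402 min = 8:07 AM.
Proofing starts at 8:07 AM + 107 min = 9:54 AM.
From 7:07 AM to 9:54 AM is 2 h 47 min.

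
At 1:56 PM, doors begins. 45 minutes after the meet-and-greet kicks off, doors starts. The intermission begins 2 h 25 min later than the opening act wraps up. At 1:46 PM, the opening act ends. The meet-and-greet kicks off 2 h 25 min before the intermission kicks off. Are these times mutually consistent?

No

The intermission starts at 1:46 PM + 145 min = 4:11 PM.
The meet-and-greet starts at 4:11 PM − 145 min = 1:46 PM.
Doors starts at 1:46 PM + 45 min = 2:31 PM.
But doors is also said to start at 1:56 PM — a 35-minute conflict.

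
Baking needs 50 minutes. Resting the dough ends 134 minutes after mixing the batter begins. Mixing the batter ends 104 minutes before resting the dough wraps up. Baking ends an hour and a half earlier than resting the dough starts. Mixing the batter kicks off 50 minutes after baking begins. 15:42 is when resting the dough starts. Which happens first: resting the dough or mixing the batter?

mixing the batter

Baking ends at 15:42 − 90 min = 14:12.
Baking starts at 14:12 − 50 min = 13:22.
Mixing the batter starts at 13:22 + 50 min = 14:12.
Resting the dough starts at 15:42 and mixing the batter starts at 14:12, so mixing the batter is first.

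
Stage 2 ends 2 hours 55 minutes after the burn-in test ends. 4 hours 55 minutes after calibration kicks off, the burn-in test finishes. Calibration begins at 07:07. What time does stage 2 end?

14:57

The burn-in test ends at 07:07 + 295 min = 12:02.
Stage 2 ends at 12:02 + 175 min = 14:57.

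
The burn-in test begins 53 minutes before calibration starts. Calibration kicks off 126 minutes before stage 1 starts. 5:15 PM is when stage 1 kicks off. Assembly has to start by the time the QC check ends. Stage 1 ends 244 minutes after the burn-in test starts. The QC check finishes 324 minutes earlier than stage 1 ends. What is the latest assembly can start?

Calibration starts at 5:15 PM − 126 min = 3:09 PM.
The burn-in test starts at 3:09 PM − 53 min = 2:16 PM.
Stage 1 ends at 2:16 PM + 244 min = 6:20 PM.
The QC check ends at 6:20 PM − 324 min = 12:56 PM.
Assembly is bounded by the QC check, so the latest it can start is 12:56 PM.

12:56 PM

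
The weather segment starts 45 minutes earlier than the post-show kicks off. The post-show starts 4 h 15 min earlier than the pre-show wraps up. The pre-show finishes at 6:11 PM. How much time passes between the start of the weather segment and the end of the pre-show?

5 hours

The post-show starts at 6:11 PM − 255 min = 1:56 PM.
The weather segment starts at 1:56 PM − 45 min = 1:11 PM.
From 1:11 PM to 6:11 PM is 5 hours.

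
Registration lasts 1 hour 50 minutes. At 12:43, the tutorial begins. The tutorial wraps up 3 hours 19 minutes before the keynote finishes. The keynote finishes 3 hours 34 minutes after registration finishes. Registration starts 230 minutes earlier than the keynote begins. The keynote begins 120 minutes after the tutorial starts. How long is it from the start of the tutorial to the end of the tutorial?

15 minutes

The keynote starts at 12:43 + 120 min = 14:43.
Registration starts at 14:43 − 230 min = 10:53.
Registration ends at 10:53 + 110 min = 12:43.
The keynote ends at 12:43 + 214 min = 16:17.
The tutorial ends at 16:17 − 199 min = 12:58.
From 12:43 to 12:58 is 15 minutes.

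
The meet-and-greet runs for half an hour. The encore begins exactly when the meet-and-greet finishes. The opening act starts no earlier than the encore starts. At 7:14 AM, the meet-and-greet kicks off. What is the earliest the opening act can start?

7:44 AM

The meet-and-greet ends at 7:14 AM + 30 min = 7:44 AM.
So the encore starts at 7:44 AM.
The opening act is bounded by the encore, so the earliest it can start is 7:44 AM.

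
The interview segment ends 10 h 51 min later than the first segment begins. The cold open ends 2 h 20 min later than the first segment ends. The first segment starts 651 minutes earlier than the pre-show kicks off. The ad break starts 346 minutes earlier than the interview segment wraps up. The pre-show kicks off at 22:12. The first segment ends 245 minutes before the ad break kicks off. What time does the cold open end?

14:41

The first segment starts at 22:12 − 651 min = 11:21.
The interview segment ends at 11:21 + 651 min = 22:12.
The ad break starts at 22:12 − 346 min = 16:26.
The first segment ends at 16:26 − 245 min = 12:21.
The cold open ends at 12:21 + 140 min = 14:41.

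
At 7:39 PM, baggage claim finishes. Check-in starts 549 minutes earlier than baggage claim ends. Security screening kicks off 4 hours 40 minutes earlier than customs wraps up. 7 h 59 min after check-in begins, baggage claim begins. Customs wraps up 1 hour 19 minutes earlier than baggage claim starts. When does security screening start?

Check-in starts at 7:39 PM − 549 min = 10:30 AM.
Baggage claim starts at 10:30 AM + 479 min = 6:29 PM.
Customs ends at 6:29 PM − 79 min = 5:10 PM.
Security screening starts at 5:10 PM − 280 min = 12:30 PM.

12:30 PM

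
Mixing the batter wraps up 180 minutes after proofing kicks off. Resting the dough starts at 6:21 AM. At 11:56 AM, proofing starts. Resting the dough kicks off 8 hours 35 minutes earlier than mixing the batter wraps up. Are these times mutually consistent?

Mixing the batter ends at 11:56 AM + 180 min = 2:56 PM.
Resting the dough starts at 2:56 PM − 515 min = 6:21 AM.
That matches the stated 6:21 AM, so the schedule is consistent.

Yes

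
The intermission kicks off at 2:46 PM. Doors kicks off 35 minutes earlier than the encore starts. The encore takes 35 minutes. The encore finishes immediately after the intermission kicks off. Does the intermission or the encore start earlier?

The encore ends at 2:46 PM.
The encore starts at 2:46 PM − 35 min = 2:11 PM.
The intermission starts at 2:46 PM and the encore starts at 2:11 PM, so the encore is first.

the encore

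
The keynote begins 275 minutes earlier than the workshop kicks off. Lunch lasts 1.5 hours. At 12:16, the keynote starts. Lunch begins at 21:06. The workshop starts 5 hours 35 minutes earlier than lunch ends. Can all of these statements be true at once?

Lunch ends at 21:06 + 90 min = 22:36.
The workshop starts at 22:36 − 335 min = 17:01.
The keynote starts at 17:01 − 275 min = 12:26.
But the keynote is also said to start at 12:16 — a 10-minute conflict.

No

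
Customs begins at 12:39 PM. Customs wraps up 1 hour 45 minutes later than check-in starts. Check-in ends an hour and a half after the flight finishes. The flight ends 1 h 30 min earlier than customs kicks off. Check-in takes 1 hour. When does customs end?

1:24 PM

The flight ends at 12:39 PM − 90 min = 11:09 AM.
Check-in ends at 11:09 AM + 90 min = 12:39 PM.
Check-in starts at 12:39 PM − 60 min = 11:39 AM.
Customs ends at 11:39 AM + 105 min = 1:24 PM.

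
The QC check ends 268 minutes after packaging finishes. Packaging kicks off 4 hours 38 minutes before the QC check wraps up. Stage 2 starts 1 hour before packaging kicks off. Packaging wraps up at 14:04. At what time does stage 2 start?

12:54

The QC check ends at 14:04 + 268 min = 18:32.
Packaging starts at 18:32 − 278 min = 13:54.
Stage 2 starts at 13:54 − 60 min = 12:54.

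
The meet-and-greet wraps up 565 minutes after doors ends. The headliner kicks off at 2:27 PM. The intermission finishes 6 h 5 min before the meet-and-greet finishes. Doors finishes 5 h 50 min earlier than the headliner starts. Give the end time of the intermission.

Doors ends at 2:27 PM − 350 min = 8:37 AM.
The meet-and-greet ends at 8:37 AM + 565 min = 6:02 PM.
The intermission ends at 6:02 PM − 365 min = 11:57 AM.

11:57 AM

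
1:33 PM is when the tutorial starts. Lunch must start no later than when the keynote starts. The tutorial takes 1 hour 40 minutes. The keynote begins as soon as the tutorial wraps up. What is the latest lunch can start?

3:13 PM

The tutorial ends at 1:33 PM + 100 min = 3:13 PM.
So the keynote starts at 3:13 PM.
Lunch is bounded by the keynote, so the latest it can start is 3:13 PM.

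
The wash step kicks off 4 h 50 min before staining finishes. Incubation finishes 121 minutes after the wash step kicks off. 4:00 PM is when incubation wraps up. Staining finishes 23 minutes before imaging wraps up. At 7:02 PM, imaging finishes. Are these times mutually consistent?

Staining ends at 7:02 PM − 23 min = 6:39 PM.
The wash step starts at 6:39 PM − 290 min = 1:49 PM.
Incubation ends at 1:49 PM + 121 min = 3:50 PM.
But incubation is also said to end at 4:00 PM — a 10-minute conflict.

No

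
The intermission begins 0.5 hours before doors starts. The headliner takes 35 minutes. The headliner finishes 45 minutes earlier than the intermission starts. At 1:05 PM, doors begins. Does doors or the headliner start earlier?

the headliner

The intermission starts at 1:05 PM − 30 min = 12:35 PM.
The headliner ends at 12:35 PM − 45 min = 11:50 AM.
The headliner starts at 11:50 AM − 35 min = 11:15 AM.
Doors starts at 1:05 PM and the headliner starts at 11:15 AM, so the headliner is first.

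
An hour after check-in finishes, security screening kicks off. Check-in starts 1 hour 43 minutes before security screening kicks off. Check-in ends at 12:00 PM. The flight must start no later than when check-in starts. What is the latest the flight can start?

Security screening starts at 12:00 PM + 60 min = 1:00 PM.
Check-in starts at 1:00 PM − 103 min = 11:17 AM.
The flight is bounded by check-in, so the latest it can start is 11:17 AM.

11:17 AM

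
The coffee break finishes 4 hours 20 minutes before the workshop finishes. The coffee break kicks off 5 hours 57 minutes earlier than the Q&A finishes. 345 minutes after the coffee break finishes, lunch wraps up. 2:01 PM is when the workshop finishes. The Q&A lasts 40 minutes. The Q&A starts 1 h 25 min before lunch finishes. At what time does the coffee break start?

8:44 AM

The coffee break ends at 2:01 PM − 260 min = 9:41 AM.
Lunch ends at 9:41 AM + 345 min = 3:26 PM.
The Q&A starts at 3:26 PM − 85 min = 2:01 PM.
The Q&A ends at 2:01 PM + 40 min = 2:41 PM.
The coffee break starts at 2:41 PM − 357 min = 8:44 AM.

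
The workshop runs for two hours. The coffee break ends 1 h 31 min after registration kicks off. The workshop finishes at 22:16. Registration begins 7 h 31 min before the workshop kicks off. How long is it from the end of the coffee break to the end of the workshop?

The workshop starts at 22:16 − 120 min = 20:16.
Registration starts at 20:16 − 451 min = 12:45.
The coffee break ends at 12:45 + 91 min = 14:16.
From 14:16 to 22:16 is 480 minutes.

480 minutes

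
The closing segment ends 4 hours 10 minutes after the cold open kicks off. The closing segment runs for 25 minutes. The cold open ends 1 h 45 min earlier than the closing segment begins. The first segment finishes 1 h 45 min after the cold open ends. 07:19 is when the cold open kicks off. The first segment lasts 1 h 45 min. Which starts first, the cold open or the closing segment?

the cold open

The closing segment ends at 07:19 + 250 min = 11:29.
The closing segment starts at 11:29 − 25 min = 11:04.
The cold open starts at 07:19 and the closing segment starts at 11:04, so the cold open is first.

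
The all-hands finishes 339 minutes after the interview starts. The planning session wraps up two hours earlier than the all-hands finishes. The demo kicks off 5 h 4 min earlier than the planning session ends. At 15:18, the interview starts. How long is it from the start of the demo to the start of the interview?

1 hour 25 minutes

The all-hands ends at 15:18 + 339 min = 20:57.
The planning session ends at 20:57 − 120 min = 18:57.
The demo starts at 18:57 − 304 min = 13:53.
From 13:53 to 15:18 is 1 hour 25 minutes.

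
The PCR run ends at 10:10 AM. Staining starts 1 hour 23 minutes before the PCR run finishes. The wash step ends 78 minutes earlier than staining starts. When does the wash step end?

7:29 AM

Staining starts at 10:10 AM − 83 min = 8:47 AM.
The wash step ends at 8:47 AM − 78 min = 7:29 AM.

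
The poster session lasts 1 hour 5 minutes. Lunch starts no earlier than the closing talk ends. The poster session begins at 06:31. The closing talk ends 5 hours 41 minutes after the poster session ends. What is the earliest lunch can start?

The poster session ends at 06:31 + 65 min = 07:36.
The closing talk ends at 07:36 + 341 min = 13:17.
Lunch is bounded by the closing talk, so the earliest it can start is 13:17.

13:17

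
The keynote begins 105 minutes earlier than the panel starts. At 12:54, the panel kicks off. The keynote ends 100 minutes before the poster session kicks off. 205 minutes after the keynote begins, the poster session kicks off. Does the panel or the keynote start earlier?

the keynote

The keynote starts at 12:54 − 105 min = 11:09.
The panel starts at 12:54 and the keynote starts at 11:09, so the keynote is first.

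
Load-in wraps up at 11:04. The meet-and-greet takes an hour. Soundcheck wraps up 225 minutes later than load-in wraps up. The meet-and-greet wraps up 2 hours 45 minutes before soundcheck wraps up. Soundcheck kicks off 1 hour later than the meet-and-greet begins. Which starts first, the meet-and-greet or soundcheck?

the meet-and-greet

Soundcheck ends at 11:04 + 225 min = 14:49.
The meet-and-greet ends at 14:49 − 165 min = 12:04.
The meet-and-greet starts at 12:04 − 60 min = 11:04.
Soundcheck starts at 11:04 + 60 min = 12:04.
The meet-and-greet starts at 11:04 and soundcheck starts at 12:04, so the meet-and-greet is first.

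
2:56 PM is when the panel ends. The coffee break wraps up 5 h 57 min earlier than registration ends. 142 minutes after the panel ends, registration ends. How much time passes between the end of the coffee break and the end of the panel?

Registration ends at 2:56 PM + 142 min = 5:18 PM.
The coffee break ends at 5:18 PM − 357 min = 11:21 AM.
From 11:21 AM to 2:56 PM is 3 h 35 min.

3 h 35 min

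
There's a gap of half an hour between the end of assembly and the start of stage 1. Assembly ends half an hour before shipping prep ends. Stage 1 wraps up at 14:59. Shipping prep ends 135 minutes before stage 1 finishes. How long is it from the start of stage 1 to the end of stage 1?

Shipping prep ends at 14:59 − 135 min = 12:44.
Assembly ends at 12:44 − 30 min = 12:14.
Stage 1 starts at 12:14 + 30 min = 12:44.
From 12:44 to 14:59 is 2 h 15 min.

2 h 15 min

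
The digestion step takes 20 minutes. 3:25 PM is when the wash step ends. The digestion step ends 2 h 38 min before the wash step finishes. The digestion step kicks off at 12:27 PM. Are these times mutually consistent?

The digestion step ends at 3:25 PM − 158 min = 12:47 PM.
The digestion step starts at 12:47 PM − 20 min = 12:27 PM.
That matches the stated 12:27 PM, so the schedule is consistent.

Yes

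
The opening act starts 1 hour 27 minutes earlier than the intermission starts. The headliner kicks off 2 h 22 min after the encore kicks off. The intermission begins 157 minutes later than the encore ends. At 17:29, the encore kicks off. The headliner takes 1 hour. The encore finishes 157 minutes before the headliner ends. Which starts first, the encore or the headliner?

the encore

The headliner starts at 17:29 + 142 min = 19:51.
The encore starts at 17:29 and the headliner starts at 19:51, so the encore is first.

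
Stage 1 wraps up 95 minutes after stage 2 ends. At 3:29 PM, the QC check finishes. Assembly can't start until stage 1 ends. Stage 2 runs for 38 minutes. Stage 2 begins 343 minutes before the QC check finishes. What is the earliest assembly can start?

11:59 AM

Stage 2 starts at 3:29 PM − 343 min = 9:46 AM.
Stage 2 ends at 9:46 AM + 38 min = 10:24 AM.
Stage 1 ends at 10:24 AM + 95 min = 11:59 AM.
Assembly is bounded by stage 1, so the earliest it can start is 11:59 AM.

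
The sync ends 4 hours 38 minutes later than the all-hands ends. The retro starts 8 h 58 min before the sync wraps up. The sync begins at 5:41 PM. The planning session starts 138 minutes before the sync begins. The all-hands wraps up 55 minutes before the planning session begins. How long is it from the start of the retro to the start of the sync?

453 minutes

The planning session starts at 5:41 PM − 138 min = 3:23 PM.
The all-hands ends at 3:23 PM − 55 min = 2:28 PM.
The sync ends at 2:28 PM + 278 min = 7:06 PM.
The retro starts at 7:06 PM − 538 min = 10:08 AM.
From 10:08 AM to 5:41 PM is 453 minutes.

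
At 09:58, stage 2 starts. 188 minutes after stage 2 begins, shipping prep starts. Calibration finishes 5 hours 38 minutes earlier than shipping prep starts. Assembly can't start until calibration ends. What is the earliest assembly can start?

07:28

Shipping prep starts at 09:58 + 188 min = 13:06.
Calibration ends at 13:06 − 338 min = 07:28.
Assembly is bounded by calibration, so the earliest it can start is 07:28.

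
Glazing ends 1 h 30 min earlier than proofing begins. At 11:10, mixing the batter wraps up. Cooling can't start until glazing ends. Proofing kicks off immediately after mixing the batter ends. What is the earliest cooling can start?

09:40

Proofing starts at 11:10.
Glazing ends at 11:10 − 90 min = 09:40.
Cooling is bounded by glazing, so the earliest it can start is 09:40.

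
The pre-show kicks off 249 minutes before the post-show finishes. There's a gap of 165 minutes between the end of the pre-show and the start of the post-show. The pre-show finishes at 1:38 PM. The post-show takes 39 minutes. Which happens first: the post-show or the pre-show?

The post-show starts at 1:38 PM + 165 min = 4:23 PM.
The post-show ends at 4:23 PM + 39 min = 5:02 PM.
The pre-show starts at 5:02 PM − 249 min = 12:53 PM.
The post-show starts at 4:23 PM and the pre-show starts at 12:53 PM, so the pre-show is first.

the pre-show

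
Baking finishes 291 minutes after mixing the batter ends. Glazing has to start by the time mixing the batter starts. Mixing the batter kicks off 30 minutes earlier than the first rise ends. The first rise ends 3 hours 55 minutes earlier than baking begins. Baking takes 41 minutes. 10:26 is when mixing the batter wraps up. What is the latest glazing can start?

10:11

Baking ends at 10:26 + 291 min = 15:17.
Baking starts at 15:17 − 41 min = 14:36.
The first rise ends at 14:36 − 235 min = 10:41.
Mixing the batter starts at 10:41 − 30 min = 10:11.
Glazing is bounded by mixing the batter, so the latest it can start is 10:11.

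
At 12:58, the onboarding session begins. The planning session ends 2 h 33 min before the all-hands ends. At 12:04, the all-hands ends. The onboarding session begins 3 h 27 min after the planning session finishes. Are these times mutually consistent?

The planning session ends at 12:04 − 153 min = 09:31.
The onboarding session starts at 09:31 + 207 min = 12:58.
That matches the stated 12:58, so the schedule is consistent.

Yes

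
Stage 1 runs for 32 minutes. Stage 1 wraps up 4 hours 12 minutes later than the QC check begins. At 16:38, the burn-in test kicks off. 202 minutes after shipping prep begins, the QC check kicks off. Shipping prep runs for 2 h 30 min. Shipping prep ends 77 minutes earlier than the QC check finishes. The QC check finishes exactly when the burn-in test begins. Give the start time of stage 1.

The QC check ends at 16:38.
Shipping prep ends at 16:38 − 77 min = 15:21.
Shipping prep starts at 15:21 − 150 min = 12:51.
The QC check starts at 12:51 + 202 min = 16:13.
Stage 1 ends at 16:13 + 252 min = 20:25.
Stage 1 starts at 20:25 − 32 min = 19:53.

19:53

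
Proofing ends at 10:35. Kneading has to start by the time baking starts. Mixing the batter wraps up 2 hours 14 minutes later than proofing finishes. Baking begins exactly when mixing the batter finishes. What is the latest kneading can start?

12:49

Mixing the batter ends at 10:35 + 134 min = 12:49.
So baking starts at 12:49.
Kneading is bounded by baking, so the latest it can start is 12:49.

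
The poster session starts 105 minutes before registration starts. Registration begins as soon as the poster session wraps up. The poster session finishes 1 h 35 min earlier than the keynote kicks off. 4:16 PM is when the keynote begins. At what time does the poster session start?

The poster session ends at 4:16 PM − 95 min = 2:41 PM.
So registration starts at 2:41 PM.
The poster session starts at 2:41 PM − 105 min = 12:56 PM.

12:56 PM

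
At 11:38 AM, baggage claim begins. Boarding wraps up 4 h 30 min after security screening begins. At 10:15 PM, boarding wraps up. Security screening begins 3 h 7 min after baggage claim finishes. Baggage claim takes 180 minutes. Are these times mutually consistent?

Baggage claim ends at 11:38 AM + 180 min = 2:38 PM.
Security screening starts at 2:38 PM + 187 min = 5:45 PM.
Boarding ends at 5:45 PM + 270 min = 10:15 PM.
That matches the stated 10:15 PM, so the schedule is consistent.

Yes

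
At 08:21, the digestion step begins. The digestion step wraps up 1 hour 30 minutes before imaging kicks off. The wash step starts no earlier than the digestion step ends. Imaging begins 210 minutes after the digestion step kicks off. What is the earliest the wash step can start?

Imaging starts at 08:21 + 210 min = 11:51.
The digestion step ends at 11:51 − 90 min = 10:21.
The wash step is bounded by the digestion step, so the earliest it can start is 10:21.

10:21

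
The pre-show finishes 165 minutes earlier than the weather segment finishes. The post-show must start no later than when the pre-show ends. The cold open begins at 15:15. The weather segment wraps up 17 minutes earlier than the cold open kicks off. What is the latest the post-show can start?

12:13

The weather segment ends at 15:15 − 17 min = 14:58.
The pre-show ends at 14:58 − 165 min = 12:13.
The post-show is bounded by the pre-show, so the latest it can start is 12:13.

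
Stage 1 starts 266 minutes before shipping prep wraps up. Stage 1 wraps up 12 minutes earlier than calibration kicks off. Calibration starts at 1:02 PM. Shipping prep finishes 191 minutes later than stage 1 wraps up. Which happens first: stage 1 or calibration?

Stage 1 ends at 1:02 PM − 12 min = 12:50 PM.
Shipping prep ends at 12:50 PM + 191 min = 4:01 PM.
Stage 1 starts at 4:01 PM − 266 min = 11:35 AM.
Stage 1 starts at 11:35 AM and calibration starts at 1:02 PM, so stage 1 is first.

stage 1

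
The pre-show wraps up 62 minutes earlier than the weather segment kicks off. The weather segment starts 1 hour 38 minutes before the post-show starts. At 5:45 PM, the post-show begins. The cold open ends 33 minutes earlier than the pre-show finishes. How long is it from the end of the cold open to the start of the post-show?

193 minutes

The weather segment starts at 5:45 PM − 98 min = 4:07 PM.
The pre-show ends at 4:07 PM − 62 min = 3:05 PM.
The cold open ends at 3:05 PM − 33 min = 2:32 PM.
From 2:32 PM to 5:45 PM is 193 minutes.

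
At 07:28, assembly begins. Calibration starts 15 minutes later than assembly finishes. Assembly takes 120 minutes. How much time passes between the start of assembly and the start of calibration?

2 h 15 min

Assembly ends at 07:28 + 120 min = 09:28.
Calibration starts at 09:28 + 15 min = 09:43.
From 07:28 to 09:43 is 2 h 15 min.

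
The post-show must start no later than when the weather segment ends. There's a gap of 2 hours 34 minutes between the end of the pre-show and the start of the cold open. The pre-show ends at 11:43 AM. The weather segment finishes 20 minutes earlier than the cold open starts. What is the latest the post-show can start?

1:57 PM

The cold open starts at 11:43 AM + 154 min = 2:17 PM.
The weather segment ends at 2:17 PM − 20 min = 1:57 PM.
The post-show is bounded by the weather segment, so the latest it can start is 1:57 PM.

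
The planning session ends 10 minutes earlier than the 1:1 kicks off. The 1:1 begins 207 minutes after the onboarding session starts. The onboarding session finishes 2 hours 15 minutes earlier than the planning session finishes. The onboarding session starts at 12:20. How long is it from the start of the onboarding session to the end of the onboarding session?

The 1:1 starts at 12:20 + 207 min = 15:47.
The planning session ends at 15:47 − 10 min = 15:37.
The onboarding session ends at 15:37 − 135 min = 13:22.
From 12:20 to 13:22 is 62 minutes.

62 minutes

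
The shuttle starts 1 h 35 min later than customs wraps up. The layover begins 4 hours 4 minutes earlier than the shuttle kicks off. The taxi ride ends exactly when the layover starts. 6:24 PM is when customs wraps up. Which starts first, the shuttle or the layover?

the layover

The shuttle starts at 6:24 PM + 95 min = 7:59 PM.
The layover starts at 7:59 PM − 244 min = 3:55 PM.
The shuttle starts at 7:59 PM and the layover starts at 3:55 PM, so the layover is first.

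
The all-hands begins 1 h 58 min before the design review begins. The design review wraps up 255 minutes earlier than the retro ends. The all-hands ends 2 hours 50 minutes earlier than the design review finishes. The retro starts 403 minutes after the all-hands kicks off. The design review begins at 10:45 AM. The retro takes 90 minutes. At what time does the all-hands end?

9:55 AM

The all-hands starts at 10:45 AM − 118 min = 8:47 AM.
The retro starts at 8:47 AM + 403 min = 3:30 PM.
The retro ends at 3:30 PM + 90 min = 5:00 PM.
The design review ends at 5:00 PM − 255 min = 12:45 PM.
The all-hands ends at 12:45 PM − 170 min = 9:55 AM.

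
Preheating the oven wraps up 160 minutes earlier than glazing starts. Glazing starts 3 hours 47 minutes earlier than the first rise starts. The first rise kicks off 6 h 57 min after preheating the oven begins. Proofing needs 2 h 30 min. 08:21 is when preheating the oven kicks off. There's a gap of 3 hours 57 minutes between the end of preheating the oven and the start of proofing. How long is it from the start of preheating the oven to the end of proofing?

6 hours 57 minutes

The first rise starts at 08:21 + 417 min = 15:18.
Glazing starts at 15:18 − 227 min = 11:31.
Preheating the oven ends at 11:31 − 160 min = 08:51.
Proofing starts at 08:51 + 237 min = 12:48.
Proofing ends at 12:48 + 150 min = 15:18.
From 08:21 to 15:18 is 6 hours 57 minutes.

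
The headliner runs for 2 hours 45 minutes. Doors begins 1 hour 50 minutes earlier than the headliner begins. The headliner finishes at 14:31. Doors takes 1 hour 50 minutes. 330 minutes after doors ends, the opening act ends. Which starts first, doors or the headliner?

doors

The headliner starts at 14:31 − 165 min = 11:46.
Doors starts at 11:46 − 110 min = 09:56.
Doors starts at 09:56 and the headliner starts at 11:46, so doors is first.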